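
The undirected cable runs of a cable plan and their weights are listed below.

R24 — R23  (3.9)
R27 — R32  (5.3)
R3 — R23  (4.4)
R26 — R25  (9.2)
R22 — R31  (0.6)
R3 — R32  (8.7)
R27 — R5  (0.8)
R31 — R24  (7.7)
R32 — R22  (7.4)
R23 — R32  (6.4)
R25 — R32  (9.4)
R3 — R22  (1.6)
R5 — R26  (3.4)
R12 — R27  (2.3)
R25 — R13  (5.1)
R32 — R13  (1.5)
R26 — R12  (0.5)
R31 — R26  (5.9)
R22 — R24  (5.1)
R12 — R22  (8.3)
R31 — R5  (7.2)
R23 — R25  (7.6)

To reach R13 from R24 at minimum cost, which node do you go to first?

Candidate routes:
R24 → R23 → R32 → R13: 3.9+6.4+1.5 = 11.8
R24 → R23 → R25 → R13: 3.9+7.6+5.1 = 16.6
R24 → R22 → R3 → R32 → R13: 5.1+1.6+8.7+1.5 = 16.9
R24 → R22 → R32 → R13: 5.1+7.4+1.5 = 14
Cheapest is R24 → R23 → R32 → R13 at 11.8.
So from R24 the first move is to R23.

R23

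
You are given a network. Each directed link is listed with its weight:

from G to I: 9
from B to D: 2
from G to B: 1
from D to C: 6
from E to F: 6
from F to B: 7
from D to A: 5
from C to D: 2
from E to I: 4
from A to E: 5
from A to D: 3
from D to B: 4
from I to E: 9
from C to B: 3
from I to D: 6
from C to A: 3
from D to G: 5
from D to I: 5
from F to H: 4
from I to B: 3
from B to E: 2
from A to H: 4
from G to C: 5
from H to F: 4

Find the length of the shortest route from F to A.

Running Dijkstra from F:
F: 0
H: 4  (via F)
B: 7  (via F)
D: 9  (via B)
E: 9  (via B)
I: 13  (via E)
A: 14  (via D)
Shortest route: F → B → D → A = 14.

14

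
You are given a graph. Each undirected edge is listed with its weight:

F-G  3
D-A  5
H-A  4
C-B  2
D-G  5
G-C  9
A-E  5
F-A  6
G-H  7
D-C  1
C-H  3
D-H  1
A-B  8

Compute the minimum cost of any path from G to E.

14

Compare a few routes:
G–F–A–E: 3+6+5 = 14
G–D–H–A–E: 5+1+4+5 = 15
Cheapest is G–F–A–E at 14.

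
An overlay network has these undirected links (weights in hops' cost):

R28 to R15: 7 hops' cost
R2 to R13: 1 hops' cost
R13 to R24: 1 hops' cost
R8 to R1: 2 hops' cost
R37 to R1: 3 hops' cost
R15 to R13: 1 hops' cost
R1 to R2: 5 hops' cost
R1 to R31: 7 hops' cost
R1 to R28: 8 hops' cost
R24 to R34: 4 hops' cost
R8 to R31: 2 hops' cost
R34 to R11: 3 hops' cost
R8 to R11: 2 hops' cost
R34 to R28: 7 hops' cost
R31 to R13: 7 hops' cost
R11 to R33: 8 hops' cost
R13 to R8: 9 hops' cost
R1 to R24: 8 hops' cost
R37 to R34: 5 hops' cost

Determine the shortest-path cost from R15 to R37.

10 hops' cost

Shortest distances from R15:
R15: 0
R13: 1  (via R15)
R24: 2  (via R13)
R2: 2  (via R13)
R34: 6  (via R24)
R28: 7  (via R15)
R1: 7  (via R2)
R31: 8  (via R13)
R8: 9  (via R1)
R11: 9  (via R34)
R37: 10  (via R1)
Shortest route: R15 → R13 → R2 → R1 → R37 = 10 hops' cost.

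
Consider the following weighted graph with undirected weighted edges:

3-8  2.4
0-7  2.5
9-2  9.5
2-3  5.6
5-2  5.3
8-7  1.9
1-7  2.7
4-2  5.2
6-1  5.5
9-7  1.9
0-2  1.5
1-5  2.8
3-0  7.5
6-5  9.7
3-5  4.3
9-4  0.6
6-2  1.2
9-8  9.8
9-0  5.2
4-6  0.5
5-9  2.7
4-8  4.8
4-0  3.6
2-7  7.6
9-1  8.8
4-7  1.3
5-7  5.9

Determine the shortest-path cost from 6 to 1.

Shortest distances from 6:
6: 0
4: 0.5  (via 6)
9: 1.1  (via 4)
2: 1.2  (via 6)
7: 1.8  (via 4)
0: 2.7  (via 2)
8: 3.7  (via 7)
5: 3.8  (via 9)
1: 4.5  (via 7)
Shortest route: 6–4–7–1 = 4.5.

4.5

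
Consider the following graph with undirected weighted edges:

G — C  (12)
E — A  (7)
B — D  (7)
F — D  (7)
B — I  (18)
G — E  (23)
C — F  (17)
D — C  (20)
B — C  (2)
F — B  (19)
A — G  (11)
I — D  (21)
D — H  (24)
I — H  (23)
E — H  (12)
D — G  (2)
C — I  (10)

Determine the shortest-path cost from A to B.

Compare a few routes:
A → G → D → F → C → B: 11+2+7+17+2 = 39
A → G → D → B: 11+2+7 = 20
A → G → D → C → B: 11+2+20+2 = 35
A → G → C → B: 11+12+2 = 25
The minimum is 20 via A → G → D → B.

20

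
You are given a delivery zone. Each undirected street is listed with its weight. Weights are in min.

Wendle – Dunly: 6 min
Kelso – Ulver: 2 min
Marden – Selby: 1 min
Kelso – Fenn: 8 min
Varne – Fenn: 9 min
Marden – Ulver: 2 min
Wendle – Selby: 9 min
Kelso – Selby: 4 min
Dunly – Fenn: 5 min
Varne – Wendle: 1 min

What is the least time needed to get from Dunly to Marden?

16 min

Candidate routes:
Dunly → Wendle → Selby → Marden: 6+9+1 = 16
Dunly → Fenn → Kelso → Ulver → Marden: 5+8+2+2 = 17
Dunly → Fenn → Kelso → Selby → Marden: 5+8+4+1 = 18
Cheapest is Dunly → Wendle → Selby → Marden at 16 min.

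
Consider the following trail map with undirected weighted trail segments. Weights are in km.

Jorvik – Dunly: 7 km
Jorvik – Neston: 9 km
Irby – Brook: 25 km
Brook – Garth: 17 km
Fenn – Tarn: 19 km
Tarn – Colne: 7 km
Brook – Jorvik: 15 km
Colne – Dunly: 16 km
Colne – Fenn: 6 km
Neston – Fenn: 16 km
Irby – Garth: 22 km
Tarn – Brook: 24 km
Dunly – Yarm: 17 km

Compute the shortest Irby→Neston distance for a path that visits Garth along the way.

63 km

Best Irby to Garth: Irby → Garth costing 22
Best Garth to Neston: Garth → Brook → Jorvik → Neston costing 41
Total via Garth: 22 + 41 = 63 km.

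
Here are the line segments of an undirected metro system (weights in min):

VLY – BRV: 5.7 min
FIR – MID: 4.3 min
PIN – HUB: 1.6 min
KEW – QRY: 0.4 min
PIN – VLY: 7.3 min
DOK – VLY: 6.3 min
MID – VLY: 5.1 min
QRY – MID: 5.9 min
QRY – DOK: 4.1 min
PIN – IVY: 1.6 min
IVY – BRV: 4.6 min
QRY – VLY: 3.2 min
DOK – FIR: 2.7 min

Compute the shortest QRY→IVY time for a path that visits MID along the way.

19.9 min

Shortest QRY→MID: QRY–MID = 5.9
Best MID to IVY: MID–VLY–PIN–IVY costing 14
Total via MID: 5.9 + 14 = 19.9 min.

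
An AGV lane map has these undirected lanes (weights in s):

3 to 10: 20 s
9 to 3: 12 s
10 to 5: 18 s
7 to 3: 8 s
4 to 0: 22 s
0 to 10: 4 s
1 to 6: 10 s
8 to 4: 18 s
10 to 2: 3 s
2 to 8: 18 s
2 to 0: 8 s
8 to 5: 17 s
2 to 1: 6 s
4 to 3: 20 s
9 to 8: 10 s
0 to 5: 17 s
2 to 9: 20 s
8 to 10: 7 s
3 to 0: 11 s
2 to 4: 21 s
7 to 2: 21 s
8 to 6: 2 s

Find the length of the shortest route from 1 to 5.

Compare a few routes:
1–6–8–5: 10+2+17 = 29
1–2–10–0–5: 6+3+4+17 = 30
1–2–10–5: 6+3+18 = 27
Cheapest is 1–2–10–5 at 27 s.

27 s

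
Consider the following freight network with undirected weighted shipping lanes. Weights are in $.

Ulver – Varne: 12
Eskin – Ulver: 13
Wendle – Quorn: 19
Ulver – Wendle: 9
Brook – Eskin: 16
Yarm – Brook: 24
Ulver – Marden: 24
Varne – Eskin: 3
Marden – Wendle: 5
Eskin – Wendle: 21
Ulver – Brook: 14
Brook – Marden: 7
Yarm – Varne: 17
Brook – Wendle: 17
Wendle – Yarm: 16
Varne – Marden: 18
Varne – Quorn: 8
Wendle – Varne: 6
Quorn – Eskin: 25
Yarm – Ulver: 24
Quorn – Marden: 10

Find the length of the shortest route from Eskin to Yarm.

$20

Settle nodes by increasing distance from Eskin:
Eskin: 0
Varne: 3  (via Eskin)
Wendle: 9  (via Varne)
Quorn: 11  (via Varne)
Ulver: 13  (via Eskin)
Marden: 14  (via Wendle)
Brook: 16  (via Eskin)
Yarm: 20  (via Varne)
Shortest route: Eskin–Varne–Yarm = $20.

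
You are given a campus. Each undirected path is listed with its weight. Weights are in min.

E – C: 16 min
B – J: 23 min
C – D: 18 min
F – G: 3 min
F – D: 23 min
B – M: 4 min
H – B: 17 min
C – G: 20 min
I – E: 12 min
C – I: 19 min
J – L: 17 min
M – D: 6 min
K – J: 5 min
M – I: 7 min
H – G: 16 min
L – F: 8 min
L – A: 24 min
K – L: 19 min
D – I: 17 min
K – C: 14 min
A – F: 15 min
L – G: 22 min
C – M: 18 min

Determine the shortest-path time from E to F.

Settle nodes by increasing distance from E:
E: 0
I: 12  (via E)
C: 16  (via E)
M: 19  (via I)
B: 23  (via M)
D: 25  (via M)
K: 30  (via C)
J: 35  (via K)
G: 36  (via C)
F: 39  (via G)
Shortest route: E–C–G–F = 39 min.

39 min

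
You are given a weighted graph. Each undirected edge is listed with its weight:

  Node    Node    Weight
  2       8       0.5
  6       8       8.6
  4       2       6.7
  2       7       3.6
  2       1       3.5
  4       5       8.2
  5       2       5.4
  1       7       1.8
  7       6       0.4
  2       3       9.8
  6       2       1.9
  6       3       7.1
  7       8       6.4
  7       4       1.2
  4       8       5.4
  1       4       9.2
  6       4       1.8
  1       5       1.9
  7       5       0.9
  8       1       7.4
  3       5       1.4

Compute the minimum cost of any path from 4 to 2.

3.5

Enumerating some paths:
4 - 6 - 2: 1.8+1.9 = 3.7
4 - 7 - 2: 1.2+3.6 = 4.8
4 - 7 - 6 - 2: 1.2+0.4+1.9 = 3.5
4 - 6 - 7 - 2: 1.8+0.4+3.6 = 5.8
The minimum is 3.5 via 4 - 7 - 6 - 2.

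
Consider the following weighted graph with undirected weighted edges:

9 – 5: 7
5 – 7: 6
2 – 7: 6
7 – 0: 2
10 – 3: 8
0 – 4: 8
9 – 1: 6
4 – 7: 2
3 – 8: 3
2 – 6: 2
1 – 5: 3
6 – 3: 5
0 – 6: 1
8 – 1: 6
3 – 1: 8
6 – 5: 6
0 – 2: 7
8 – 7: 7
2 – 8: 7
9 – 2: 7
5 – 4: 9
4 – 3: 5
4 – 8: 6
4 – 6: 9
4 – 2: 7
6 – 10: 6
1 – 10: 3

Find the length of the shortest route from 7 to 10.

9

Compare a few routes:
7 → 5 → 1 → 10: 6+3+3 = 12
7 → 0 → 6 → 10: 2+1+6 = 9
Cheapest is 7 → 0 → 6 → 10 at 9.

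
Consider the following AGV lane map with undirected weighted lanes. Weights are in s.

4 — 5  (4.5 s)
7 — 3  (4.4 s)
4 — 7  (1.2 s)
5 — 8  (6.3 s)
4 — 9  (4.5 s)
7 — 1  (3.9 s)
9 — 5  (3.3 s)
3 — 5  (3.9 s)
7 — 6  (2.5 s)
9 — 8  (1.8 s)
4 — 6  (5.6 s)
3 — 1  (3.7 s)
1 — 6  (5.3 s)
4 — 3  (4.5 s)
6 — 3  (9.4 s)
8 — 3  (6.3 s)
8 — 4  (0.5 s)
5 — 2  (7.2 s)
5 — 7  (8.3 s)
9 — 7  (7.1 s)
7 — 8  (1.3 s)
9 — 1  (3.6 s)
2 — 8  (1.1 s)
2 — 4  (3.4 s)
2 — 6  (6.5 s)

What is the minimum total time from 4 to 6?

Settle nodes by increasing distance from 4:
4: 0
8: 0.5  (via 4)
7: 1.2  (via 4)
2: 1.6  (via 8)
9: 2.3  (via 8)
6: 3.7  (via 7)
Shortest route: 4–7–6 = 3.7 s.

3.7 s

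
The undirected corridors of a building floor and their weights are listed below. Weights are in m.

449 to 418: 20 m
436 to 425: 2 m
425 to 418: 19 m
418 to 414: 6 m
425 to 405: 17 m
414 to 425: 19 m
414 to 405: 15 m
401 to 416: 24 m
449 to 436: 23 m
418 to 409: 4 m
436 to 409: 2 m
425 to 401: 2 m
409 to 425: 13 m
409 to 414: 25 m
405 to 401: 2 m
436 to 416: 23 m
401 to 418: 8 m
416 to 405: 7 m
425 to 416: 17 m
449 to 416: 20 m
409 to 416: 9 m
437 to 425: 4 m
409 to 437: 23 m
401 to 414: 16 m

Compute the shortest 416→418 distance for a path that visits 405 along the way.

Best 416 to 405: 416 → 405 costing 7
Shortest 405→418: 405 → 401 → 418 = 10
Total via 405: 7 + 10 = 17 m.

17 m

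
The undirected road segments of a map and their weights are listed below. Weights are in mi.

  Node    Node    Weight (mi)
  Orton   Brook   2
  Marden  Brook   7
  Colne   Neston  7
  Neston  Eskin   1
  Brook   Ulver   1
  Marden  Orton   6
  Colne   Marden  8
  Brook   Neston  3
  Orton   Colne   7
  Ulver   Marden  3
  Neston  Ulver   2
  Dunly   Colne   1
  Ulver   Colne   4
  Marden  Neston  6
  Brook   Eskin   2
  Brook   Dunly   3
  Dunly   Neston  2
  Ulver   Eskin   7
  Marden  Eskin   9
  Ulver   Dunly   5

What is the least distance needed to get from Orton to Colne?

6 mi

Settle nodes by increasing distance from Orton:
Orton: 0
Brook: 2  (via Orton)
Ulver: 3  (via Brook)
Eskin: 4  (via Brook)
Dunly: 5  (via Brook)
Neston: 5  (via Brook)
Colne: 6  (via Dunly)
Shortest route: Orton → Brook → Dunly → Colne = 6 mi.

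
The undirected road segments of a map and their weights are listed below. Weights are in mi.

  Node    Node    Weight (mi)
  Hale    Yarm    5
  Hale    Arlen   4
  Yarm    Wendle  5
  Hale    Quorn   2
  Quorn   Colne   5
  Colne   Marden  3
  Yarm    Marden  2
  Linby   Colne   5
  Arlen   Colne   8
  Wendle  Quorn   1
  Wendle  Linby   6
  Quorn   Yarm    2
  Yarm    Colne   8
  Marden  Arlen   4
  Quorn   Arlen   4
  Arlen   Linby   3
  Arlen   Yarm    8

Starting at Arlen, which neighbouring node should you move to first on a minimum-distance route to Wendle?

Compare a few routes:
Arlen - Quorn - Wendle: 4+1 = 5
Arlen - Hale - Quorn - Wendle: 4+2+1 = 7
The minimum is 5 mi via Arlen - Quorn - Wendle.
So from Arlen the first move is to Quorn.

Quorn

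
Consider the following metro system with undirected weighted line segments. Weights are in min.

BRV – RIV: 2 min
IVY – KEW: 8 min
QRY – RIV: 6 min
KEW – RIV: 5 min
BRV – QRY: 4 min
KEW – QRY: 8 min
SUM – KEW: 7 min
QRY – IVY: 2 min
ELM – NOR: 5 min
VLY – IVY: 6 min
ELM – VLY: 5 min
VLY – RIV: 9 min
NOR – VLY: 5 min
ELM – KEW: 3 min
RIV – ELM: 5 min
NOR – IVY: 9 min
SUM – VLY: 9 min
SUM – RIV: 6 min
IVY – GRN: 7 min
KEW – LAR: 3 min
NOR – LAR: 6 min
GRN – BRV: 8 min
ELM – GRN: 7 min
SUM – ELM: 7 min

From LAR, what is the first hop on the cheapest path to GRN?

KEW

Compare a few routes:
LAR → KEW → IVY → GRN: 3+8+7 = 18
LAR → KEW → RIV → BRV → GRN: 3+5+2+8 = 18
LAR → NOR → ELM → GRN: 6+5+7 = 18
LAR → KEW → ELM → GRN: 3+3+7 = 13
The minimum is 13 min via LAR → KEW → ELM → GRN.
So from LAR the first move is to KEW.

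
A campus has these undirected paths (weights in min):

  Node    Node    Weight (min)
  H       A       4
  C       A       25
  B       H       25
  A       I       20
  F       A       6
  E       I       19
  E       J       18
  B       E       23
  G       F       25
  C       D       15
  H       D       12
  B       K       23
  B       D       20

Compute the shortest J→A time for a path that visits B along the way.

Best J to B: J → E → B costing 41
Best B to A: B → H → A costing 29
Total via B: 41 + 29 = 70 min.

70 min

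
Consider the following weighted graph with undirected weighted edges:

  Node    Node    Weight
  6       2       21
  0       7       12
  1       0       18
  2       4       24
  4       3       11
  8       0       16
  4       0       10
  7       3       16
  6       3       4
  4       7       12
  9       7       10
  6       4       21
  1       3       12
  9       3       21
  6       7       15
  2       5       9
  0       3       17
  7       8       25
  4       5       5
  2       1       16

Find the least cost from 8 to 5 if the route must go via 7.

42

Best 8 to 7: 8–7 costing 25
Best 7 to 5: 7–4–5 costing 17
Total via 7: 25 + 17 = 42.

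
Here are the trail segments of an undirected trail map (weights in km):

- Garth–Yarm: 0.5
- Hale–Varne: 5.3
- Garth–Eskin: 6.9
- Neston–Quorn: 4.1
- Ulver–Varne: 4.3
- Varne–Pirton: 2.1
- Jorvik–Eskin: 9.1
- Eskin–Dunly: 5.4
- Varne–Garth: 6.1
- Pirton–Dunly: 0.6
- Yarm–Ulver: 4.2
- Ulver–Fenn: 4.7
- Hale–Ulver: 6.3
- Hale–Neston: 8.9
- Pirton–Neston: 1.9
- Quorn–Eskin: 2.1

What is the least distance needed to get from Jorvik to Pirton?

Shortest distances from Jorvik:
Jorvik: 0
Eskin: 9.1  (via Jorvik)
Quorn: 11.2  (via Eskin)
Dunly: 14.5  (via Eskin)
Pirton: 15.1  (via Dunly)
Shortest route: Jorvik–Eskin–Dunly–Pirton = 15.1 km.

15.1 km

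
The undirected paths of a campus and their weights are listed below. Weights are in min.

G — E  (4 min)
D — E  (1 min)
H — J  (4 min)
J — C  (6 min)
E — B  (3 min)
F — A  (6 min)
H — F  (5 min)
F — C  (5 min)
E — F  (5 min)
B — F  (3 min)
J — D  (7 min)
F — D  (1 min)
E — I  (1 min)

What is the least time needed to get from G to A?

Settle nodes by increasing distance from G:
G: 0
E: 4  (via G)
D: 5  (via E)
I: 5  (via E)
F: 6  (via D)
B: 7  (via E)
C: 11  (via F)
H: 11  (via F)
A: 12  (via F)
Shortest route: G → E → D → F → A = 12 min.

12 min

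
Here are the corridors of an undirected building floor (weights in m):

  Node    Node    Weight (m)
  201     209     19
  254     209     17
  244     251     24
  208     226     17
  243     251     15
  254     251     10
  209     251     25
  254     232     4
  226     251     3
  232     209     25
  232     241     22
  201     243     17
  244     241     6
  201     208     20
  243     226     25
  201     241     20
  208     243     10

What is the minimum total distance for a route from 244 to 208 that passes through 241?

46 m

Shortest 244→241: 244 → 241 = 6
Best 241 to 208: 241 → 201 → 208 costing 40
Total via 241: 6 + 40 = 46 m.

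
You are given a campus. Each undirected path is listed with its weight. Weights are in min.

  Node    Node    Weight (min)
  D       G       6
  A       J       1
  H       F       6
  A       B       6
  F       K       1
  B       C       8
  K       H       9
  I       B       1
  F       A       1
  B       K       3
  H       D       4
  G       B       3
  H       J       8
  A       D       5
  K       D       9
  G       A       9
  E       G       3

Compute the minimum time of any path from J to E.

12 min

Enumerating some paths:
J–A–G–E: 1+9+3 = 13
J–A–F–K–B–G–E: 1+1+1+3+3+3 = 12
J–A–B–G–E: 1+6+3+3 = 13
Cheapest is J–A–F–K–B–G–E at 12 min.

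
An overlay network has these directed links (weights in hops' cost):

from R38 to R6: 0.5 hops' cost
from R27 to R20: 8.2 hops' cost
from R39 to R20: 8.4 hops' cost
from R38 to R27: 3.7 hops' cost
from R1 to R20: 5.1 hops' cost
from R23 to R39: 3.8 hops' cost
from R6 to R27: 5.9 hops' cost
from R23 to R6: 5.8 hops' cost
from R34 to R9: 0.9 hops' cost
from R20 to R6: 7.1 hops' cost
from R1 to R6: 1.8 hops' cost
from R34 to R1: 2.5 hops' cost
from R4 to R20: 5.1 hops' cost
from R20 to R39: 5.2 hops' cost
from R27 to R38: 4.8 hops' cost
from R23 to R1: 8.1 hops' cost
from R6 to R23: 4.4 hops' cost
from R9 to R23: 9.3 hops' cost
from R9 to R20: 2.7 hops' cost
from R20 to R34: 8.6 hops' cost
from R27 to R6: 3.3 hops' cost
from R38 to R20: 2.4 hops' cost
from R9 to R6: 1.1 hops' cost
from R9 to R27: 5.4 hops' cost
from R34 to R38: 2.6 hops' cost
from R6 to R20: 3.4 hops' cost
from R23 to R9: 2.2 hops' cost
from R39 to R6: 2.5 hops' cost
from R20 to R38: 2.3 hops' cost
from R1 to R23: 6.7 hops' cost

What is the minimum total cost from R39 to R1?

Shortest distances from R39:
R39: 0
R6: 2.5  (via R39)
R20: 5.9  (via R6)
R23: 6.9  (via R6)
R38: 8.2  (via R20)
R27: 8.4  (via R6)
R9: 9.1  (via R23)
R34: 14.5  (via R20)
R1: 15  (via R23)
Shortest route: R39 → R6 → R23 → R1 = 15 hops' cost.

15 hops' cost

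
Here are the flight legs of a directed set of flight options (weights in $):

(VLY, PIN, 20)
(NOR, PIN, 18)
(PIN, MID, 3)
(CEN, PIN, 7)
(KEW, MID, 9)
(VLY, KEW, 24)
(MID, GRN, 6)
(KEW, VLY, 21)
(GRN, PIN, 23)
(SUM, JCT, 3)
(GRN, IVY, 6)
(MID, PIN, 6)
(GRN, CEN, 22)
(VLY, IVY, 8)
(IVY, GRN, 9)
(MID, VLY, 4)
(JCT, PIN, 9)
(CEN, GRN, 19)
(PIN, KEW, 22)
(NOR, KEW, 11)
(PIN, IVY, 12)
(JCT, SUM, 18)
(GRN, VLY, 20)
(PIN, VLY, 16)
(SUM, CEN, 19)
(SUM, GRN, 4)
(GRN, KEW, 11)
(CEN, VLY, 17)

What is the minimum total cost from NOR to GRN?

Candidate routes:
NOR - PIN - MID - GRN: 18+3+6 = 27
NOR - KEW - MID - VLY - IVY - GRN: 11+9+4+8+9 = 41
NOR - PIN - IVY - GRN: 18+12+9 = 39
NOR - KEW - MID - GRN: 11+9+6 = 26
The minimum is $26 via NOR - KEW - MID - GRN.

$26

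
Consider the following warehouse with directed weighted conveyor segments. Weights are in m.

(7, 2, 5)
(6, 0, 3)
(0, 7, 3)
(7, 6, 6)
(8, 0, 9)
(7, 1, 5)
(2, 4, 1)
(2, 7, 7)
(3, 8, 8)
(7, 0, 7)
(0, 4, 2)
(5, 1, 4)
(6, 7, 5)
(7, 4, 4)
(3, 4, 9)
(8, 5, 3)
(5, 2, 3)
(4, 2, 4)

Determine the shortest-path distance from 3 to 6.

Candidate routes:
3–8–5–2–7–6: 8+3+3+7+6 = 27
3–4–2–7–6: 9+4+7+6 = 26
The minimum is 26 m via 3–4–2–7–6.

26 m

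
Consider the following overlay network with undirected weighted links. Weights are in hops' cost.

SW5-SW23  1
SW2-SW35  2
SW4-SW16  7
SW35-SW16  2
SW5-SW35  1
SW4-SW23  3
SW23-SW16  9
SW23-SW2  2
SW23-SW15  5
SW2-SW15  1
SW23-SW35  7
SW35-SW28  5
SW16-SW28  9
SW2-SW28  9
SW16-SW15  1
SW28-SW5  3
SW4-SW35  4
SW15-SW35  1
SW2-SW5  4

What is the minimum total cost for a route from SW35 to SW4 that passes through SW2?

7 hops' cost

Best SW35 to SW2: SW35–SW2 costing 2
Best SW2 to SW4: SW2–SW23–SW4 costing 5
Total via SW2: 2 + 5 = 7 hops' cost.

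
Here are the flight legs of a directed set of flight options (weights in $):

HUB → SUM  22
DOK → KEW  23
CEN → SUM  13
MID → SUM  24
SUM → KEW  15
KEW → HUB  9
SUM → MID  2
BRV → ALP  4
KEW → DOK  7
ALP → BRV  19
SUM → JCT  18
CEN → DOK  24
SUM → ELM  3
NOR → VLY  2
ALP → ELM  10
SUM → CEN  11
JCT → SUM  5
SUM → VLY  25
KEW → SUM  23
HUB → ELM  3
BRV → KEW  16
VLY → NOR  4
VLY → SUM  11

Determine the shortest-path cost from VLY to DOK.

$33

Compare a few routes:
VLY - SUM - CEN - DOK: 11+11+24 = 46
VLY - SUM - KEW - DOK: 11+15+7 = 33
The minimum is $33 via VLY - SUM - KEW - DOK.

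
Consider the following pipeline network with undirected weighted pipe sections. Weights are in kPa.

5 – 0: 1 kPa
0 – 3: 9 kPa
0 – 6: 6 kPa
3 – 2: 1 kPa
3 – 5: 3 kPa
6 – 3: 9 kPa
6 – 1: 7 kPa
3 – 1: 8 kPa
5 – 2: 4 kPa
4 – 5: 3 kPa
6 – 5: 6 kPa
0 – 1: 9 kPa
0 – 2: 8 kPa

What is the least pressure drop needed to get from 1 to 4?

13 kPa

Running Dijkstra from 1:
1: 0
6: 7  (via 1)
3: 8  (via 1)
0: 9  (via 1)
2: 9  (via 3)
5: 10  (via 0)
4: 13  (via 5)
Shortest route: 1 → 0 → 5 → 4 = 13 kPa.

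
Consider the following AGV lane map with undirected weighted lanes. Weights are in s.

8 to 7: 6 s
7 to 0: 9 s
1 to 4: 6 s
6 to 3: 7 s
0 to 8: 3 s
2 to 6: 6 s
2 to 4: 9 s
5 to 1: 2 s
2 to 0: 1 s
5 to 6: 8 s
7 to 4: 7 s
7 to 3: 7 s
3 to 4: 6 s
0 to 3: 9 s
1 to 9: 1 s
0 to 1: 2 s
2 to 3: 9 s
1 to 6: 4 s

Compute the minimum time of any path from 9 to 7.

12 s

Shortest distances from 9:
9: 0
1: 1  (via 9)
0: 3  (via 1)
5: 3  (via 1)
2: 4  (via 0)
6: 5  (via 1)
8: 6  (via 0)
4: 7  (via 1)
3: 12  (via 0)
7: 12  (via 0)
Shortest route: 9 → 1 → 0 → 7 = 12 s.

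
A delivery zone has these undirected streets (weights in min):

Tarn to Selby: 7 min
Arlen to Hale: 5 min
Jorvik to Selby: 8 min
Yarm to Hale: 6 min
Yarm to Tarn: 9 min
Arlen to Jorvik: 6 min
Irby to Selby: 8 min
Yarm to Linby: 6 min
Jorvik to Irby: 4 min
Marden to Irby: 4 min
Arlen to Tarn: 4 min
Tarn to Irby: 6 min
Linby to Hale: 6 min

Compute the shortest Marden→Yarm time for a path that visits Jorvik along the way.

25 min

Best Marden to Jorvik: Marden → Irby → Jorvik costing 8
Best Jorvik to Yarm: Jorvik → Arlen → Hale → Yarm costing 17
Total via Jorvik: 8 + 17 = 25 min.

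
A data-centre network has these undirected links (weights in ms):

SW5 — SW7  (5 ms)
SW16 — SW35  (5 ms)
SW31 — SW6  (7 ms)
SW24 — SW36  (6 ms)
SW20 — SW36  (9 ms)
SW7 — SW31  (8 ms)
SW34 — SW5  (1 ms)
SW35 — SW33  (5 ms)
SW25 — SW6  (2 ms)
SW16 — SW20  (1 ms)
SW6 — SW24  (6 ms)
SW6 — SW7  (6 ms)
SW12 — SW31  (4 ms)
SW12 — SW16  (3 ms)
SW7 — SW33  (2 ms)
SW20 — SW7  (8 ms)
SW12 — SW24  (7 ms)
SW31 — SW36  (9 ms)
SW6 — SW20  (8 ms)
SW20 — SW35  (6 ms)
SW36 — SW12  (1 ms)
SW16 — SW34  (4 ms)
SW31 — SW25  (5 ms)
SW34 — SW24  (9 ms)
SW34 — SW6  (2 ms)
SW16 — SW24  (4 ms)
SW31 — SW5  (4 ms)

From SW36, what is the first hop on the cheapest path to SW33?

SW12

Compare a few routes:
SW36 → SW12 → SW16 → SW20 → SW7 → SW33: 1+3+1+8+2 = 15
SW36 → SW12 → SW31 → SW5 → SW7 → SW33: 1+4+4+5+2 = 16
SW36 → SW12 → SW16 → SW35 → SW33: 1+3+5+5 = 14
SW36 → SW12 → SW31 → SW7 → SW33: 1+4+8+2 = 15
Cheapest is SW36 → SW12 → SW16 → SW35 → SW33 at 14 ms.
So from SW36 the first move is to SW12.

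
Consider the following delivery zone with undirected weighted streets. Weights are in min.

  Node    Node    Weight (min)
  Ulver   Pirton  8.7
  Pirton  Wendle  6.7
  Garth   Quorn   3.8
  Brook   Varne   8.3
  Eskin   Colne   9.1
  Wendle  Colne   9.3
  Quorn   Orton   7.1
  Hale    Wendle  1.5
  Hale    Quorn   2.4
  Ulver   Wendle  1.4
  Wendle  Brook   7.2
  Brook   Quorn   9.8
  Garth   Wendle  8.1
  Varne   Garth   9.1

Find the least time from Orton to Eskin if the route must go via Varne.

Shortest Orton→Varne: Orton–Quorn–Garth–Varne = 20
Best Varne to Eskin: Varne–Brook–Wendle–Colne–Eskin costing 33.9
Total via Varne: 20 + 33.9 = 53.9 min.

53.9 min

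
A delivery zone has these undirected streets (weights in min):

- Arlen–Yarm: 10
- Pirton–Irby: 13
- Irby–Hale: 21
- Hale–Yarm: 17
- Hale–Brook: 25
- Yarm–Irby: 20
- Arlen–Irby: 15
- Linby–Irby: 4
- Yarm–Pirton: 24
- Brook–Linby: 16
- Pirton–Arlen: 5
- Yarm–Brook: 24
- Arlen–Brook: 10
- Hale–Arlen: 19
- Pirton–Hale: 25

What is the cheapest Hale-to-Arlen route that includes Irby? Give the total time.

36 min

Best Hale to Irby: Hale–Irby costing 21
Best Irby to Arlen: Irby–Arlen costing 15
Total via Irby: 21 + 15 = 36 min.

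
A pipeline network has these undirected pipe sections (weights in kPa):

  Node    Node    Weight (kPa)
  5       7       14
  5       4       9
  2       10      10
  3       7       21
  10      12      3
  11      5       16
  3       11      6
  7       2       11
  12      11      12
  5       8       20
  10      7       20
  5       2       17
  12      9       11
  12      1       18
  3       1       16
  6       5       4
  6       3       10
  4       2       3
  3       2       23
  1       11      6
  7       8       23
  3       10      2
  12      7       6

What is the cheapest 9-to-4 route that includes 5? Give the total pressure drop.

39 kPa

Best 9 to 5: 9–12–10–3–6–5 costing 30
Best 5 to 4: 5–4 costing 9
Total via 5: 30 + 9 = 39 kPa.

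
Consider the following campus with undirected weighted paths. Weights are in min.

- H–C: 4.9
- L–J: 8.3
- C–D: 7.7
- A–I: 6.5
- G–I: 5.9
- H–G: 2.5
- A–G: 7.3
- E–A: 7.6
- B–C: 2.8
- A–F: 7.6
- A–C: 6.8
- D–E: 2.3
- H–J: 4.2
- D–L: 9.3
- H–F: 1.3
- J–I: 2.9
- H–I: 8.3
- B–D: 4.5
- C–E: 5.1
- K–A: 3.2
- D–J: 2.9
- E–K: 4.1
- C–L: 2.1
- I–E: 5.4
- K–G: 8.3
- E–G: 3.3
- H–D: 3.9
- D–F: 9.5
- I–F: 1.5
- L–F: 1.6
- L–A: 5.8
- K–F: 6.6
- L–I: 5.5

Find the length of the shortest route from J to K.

9.3 min

Settle nodes by increasing distance from J:
J: 0
D: 2.9  (via J)
I: 2.9  (via J)
H: 4.2  (via J)
F: 4.4  (via I)
E: 5.2  (via D)
L: 6  (via F)
G: 6.7  (via H)
B: 7.4  (via D)
C: 8.1  (via L)
K: 9.3  (via E)
Shortest route: J–D–E–K = 9.3 min.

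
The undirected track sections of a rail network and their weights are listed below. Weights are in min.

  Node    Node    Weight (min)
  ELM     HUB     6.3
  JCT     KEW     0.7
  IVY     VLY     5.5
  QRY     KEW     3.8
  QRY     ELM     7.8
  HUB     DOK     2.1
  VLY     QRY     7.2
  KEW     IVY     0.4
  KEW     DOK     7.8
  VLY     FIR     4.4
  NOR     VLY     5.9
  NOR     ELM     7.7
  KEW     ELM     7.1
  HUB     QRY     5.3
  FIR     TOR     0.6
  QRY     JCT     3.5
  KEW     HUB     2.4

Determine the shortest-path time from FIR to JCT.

11 min

Candidate routes:
FIR - VLY - QRY - JCT: 4.4+7.2+3.5 = 15.1
FIR - VLY - IVY - KEW - JCT: 4.4+5.5+0.4+0.7 = 11
The minimum is 11 min via FIR - VLY - IVY - KEW - JCT.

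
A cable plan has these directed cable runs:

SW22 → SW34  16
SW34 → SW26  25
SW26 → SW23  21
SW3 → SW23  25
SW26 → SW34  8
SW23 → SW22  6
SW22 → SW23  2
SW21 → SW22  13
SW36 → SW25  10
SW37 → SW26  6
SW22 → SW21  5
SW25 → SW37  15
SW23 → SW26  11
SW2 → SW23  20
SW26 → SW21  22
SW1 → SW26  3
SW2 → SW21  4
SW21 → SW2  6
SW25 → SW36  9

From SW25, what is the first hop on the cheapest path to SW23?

Compare a few routes:
SW25–SW37–SW26–SW23: 15+6+21 = 42
SW25–SW37–SW26–SW21–SW22–SW23: 15+6+22+13+2 = 58
SW25–SW37–SW26–SW21–SW2–SW23: 15+6+22+6+20 = 69
Cheapest is SW25–SW37–SW26–SW23 at 42.
So from SW25 the first move is to SW37.

SW37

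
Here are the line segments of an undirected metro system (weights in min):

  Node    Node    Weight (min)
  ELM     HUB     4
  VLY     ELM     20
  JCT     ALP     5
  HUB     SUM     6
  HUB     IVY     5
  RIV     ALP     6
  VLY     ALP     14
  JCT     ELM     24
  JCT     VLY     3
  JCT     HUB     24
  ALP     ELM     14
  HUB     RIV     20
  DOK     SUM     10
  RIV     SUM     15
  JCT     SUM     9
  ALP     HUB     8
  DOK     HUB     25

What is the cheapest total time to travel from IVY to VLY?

21 min

Compare a few routes:
IVY → HUB → ALP → JCT → VLY: 5+8+5+3 = 21
IVY → HUB → ALP → VLY: 5+8+14 = 27
IVY → HUB → SUM → JCT → VLY: 5+6+9+3 = 23
Cheapest is IVY → HUB → ALP → JCT → VLY at 21 min.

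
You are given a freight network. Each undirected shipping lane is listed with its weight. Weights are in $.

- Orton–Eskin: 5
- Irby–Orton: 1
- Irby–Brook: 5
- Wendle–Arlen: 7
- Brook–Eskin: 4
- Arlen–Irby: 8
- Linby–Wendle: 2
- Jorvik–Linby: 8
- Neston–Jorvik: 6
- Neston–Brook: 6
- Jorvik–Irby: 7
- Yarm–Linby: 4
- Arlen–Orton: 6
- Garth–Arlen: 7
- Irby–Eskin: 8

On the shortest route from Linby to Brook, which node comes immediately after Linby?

Jorvik

Enumerating some paths:
Linby → Jorvik → Neston → Brook: 8+6+6 = 20
Linby → Wendle → Arlen → Orton → Irby → Brook: 2+7+6+1+5 = 21
The minimum is $20 via Linby → Jorvik → Neston → Brook.
So from Linby the first move is to Jorvik.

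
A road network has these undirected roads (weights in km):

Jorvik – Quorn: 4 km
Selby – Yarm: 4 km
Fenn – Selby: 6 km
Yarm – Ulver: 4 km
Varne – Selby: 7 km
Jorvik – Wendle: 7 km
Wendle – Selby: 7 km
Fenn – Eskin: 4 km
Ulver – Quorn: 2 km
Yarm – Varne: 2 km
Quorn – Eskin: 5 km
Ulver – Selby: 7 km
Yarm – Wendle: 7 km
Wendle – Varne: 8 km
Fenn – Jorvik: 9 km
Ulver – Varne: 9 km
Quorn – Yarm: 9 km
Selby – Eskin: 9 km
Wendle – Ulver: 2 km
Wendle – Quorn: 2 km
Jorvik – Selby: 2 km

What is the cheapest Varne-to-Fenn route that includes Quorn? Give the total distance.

Best Varne to Quorn: Varne–Yarm–Ulver–Quorn costing 8
Best Quorn to Fenn: Quorn–Eskin–Fenn costing 9
Total via Quorn: 8 + 9 = 17 km.

17 km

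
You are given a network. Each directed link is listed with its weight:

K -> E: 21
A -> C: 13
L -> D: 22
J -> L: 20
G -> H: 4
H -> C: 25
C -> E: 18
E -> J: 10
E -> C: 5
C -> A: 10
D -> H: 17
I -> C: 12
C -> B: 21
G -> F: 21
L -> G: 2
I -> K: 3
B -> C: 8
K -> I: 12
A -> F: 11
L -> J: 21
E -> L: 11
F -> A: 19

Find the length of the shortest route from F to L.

Shortest distances from F:
F: 0
A: 19  (via F)
C: 32  (via A)
E: 50  (via C)
B: 53  (via C)
J: 60  (via E)
L: 61  (via E)
Shortest route: F → A → C → E → L = 61.

61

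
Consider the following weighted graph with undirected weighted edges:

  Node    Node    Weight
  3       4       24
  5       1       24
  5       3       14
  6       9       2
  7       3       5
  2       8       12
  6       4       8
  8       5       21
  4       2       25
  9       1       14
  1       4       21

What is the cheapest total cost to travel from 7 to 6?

37

Enumerating some paths:
7 - 3 - 5 - 1 - 9 - 6: 5+14+24+14+2 = 59
7 - 3 - 4 - 6: 5+24+8 = 37
7 - 3 - 4 - 1 - 9 - 6: 5+24+21+14+2 = 66
The minimum is 37 via 7 - 3 - 4 - 6.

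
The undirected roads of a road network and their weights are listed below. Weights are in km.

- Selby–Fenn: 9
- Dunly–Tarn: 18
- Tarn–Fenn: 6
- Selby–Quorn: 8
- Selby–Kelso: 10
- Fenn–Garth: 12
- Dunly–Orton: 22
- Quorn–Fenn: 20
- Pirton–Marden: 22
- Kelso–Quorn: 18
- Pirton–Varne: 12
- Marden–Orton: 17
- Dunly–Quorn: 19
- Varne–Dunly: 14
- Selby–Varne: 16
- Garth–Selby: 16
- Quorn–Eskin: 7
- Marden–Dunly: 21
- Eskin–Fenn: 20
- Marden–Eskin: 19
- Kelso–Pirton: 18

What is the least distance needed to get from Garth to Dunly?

36 km

Candidate routes:
Garth → Selby → Varne → Dunly: 16+16+14 = 46
Garth → Fenn → Tarn → Dunly: 12+6+18 = 36
Garth → Fenn → Selby → Quorn → Dunly: 12+9+8+19 = 48
Garth → Selby → Quorn → Dunly: 16+8+19 = 43
The minimum is 36 km via Garth → Fenn → Tarn → Dunly.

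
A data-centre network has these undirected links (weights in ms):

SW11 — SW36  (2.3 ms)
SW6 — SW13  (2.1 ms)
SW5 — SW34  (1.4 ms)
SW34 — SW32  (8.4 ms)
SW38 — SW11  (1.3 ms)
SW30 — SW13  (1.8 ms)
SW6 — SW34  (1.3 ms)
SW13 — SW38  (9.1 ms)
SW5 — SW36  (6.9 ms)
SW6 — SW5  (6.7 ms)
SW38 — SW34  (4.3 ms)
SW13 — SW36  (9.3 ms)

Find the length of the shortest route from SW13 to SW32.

11.8 ms

Shortest distances from SW13:
SW13: 0
SW30: 1.8  (via SW13)
SW6: 2.1  (via SW13)
SW34: 3.4  (via SW6)
SW5: 4.8  (via SW34)
SW38: 7.7  (via SW34)
SW11: 9  (via SW38)
SW36: 9.3  (via SW13)
SW32: 11.8  (via SW34)
Shortest route: SW13–SW6–SW34–SW32 = 11.8 ms.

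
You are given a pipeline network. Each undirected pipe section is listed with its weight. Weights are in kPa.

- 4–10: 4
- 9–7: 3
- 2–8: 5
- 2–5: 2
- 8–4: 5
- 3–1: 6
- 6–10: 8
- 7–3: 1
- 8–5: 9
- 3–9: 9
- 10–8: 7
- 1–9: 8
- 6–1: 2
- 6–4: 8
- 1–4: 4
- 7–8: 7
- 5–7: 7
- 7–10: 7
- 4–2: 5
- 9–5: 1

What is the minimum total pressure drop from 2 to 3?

Shortest distances from 2:
2: 0
5: 2  (via 2)
9: 3  (via 5)
4: 5  (via 2)
8: 5  (via 2)
7: 6  (via 9)
3: 7  (via 7)
Shortest route: 2 → 5 → 9 → 7 → 3 = 7 kPa.

7 kPa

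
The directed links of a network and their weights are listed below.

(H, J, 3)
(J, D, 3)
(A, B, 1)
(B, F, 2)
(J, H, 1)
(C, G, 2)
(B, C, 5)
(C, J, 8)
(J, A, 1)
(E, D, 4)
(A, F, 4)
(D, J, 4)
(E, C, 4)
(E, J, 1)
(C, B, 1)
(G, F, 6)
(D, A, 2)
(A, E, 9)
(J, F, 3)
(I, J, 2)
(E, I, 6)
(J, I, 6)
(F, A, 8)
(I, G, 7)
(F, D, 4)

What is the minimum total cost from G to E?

21

Settle nodes by increasing distance from G:
G: 0
F: 6  (via G)
D: 10  (via F)
A: 12  (via D)
B: 13  (via A)
J: 14  (via D)
H: 15  (via J)
C: 18  (via B)
I: 20  (via J)
E: 21  (via A)
Shortest route: G → F → D → A → E = 21.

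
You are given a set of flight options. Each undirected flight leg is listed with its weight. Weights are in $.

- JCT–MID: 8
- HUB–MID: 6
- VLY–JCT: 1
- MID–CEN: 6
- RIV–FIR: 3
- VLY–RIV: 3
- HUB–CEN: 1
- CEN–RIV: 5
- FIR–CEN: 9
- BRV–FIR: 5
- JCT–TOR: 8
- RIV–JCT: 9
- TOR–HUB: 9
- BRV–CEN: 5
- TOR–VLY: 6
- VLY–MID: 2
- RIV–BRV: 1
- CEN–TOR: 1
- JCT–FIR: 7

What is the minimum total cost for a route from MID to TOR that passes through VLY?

Shortest MID→VLY: MID → VLY = 2
Shortest VLY→TOR: VLY → TOR = 6
Total via VLY: 2 + 6 = $8.

$8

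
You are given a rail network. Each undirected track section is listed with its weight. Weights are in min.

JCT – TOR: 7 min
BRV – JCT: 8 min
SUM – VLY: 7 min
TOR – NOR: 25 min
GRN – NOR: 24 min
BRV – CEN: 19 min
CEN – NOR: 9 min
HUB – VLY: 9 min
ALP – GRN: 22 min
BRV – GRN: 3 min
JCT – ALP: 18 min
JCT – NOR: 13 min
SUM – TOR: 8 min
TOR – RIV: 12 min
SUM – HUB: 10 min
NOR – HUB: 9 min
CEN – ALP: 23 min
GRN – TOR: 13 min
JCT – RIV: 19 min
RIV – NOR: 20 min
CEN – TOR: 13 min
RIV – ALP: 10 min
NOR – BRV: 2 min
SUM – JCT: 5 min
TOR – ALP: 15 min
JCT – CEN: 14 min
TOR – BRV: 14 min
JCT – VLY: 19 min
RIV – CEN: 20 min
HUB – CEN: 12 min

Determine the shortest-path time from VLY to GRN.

Shortest distances from VLY:
VLY: 0
SUM: 7  (via VLY)
HUB: 9  (via VLY)
JCT: 12  (via SUM)
TOR: 15  (via SUM)
NOR: 18  (via HUB)
BRV: 20  (via JCT)
CEN: 21  (via HUB)
GRN: 23  (via BRV)
Shortest route: VLY–SUM–JCT–BRV–GRN = 23 min.

23 min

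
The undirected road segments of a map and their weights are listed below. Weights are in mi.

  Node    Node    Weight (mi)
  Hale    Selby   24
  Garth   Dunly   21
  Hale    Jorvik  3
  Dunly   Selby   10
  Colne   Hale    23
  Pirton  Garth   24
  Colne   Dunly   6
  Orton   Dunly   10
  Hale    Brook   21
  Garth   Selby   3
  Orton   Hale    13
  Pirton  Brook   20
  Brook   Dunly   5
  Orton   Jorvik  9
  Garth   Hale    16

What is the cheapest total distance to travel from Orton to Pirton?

35 mi

Compare a few routes:
Orton → Dunly → Brook → Pirton: 10+5+20 = 35
Orton → Dunly → Selby → Garth → Pirton: 10+10+3+24 = 47
The minimum is 35 mi via Orton → Dunly → Brook → Pirton.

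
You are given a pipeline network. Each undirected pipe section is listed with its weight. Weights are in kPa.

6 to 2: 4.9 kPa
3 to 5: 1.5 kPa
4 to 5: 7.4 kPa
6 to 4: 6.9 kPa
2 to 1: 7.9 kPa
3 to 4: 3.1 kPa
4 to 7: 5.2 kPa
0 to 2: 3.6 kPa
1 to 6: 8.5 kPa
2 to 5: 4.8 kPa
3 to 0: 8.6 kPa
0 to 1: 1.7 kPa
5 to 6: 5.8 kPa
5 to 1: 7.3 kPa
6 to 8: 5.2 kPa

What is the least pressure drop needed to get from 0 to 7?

16.9 kPa

Enumerating some paths:
0 → 2 → 5 → 3 → 4 → 7: 3.6+4.8+1.5+3.1+5.2 = 18.2
0 → 3 → 4 → 7: 8.6+3.1+5.2 = 16.9
0 → 1 → 5 → 3 → 4 → 7: 1.7+7.3+1.5+3.1+5.2 = 18.8
The minimum is 16.9 kPa via 0 → 3 → 4 → 7.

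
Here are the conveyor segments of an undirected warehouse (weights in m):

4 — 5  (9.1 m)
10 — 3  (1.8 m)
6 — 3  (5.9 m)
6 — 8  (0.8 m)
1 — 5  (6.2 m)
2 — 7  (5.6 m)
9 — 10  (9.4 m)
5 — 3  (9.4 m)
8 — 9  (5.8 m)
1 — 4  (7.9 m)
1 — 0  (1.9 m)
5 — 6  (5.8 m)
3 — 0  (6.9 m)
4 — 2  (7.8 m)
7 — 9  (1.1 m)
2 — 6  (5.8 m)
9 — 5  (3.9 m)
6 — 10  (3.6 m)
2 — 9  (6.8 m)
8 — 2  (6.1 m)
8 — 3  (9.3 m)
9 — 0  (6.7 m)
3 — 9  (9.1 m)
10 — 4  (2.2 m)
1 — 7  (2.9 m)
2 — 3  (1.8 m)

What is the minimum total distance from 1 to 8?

Enumerating some paths:
1–0–9–8: 1.9+6.7+5.8 = 14.4
1–7–9–5–6–8: 2.9+1.1+3.9+5.8+0.8 = 14.5
1–5–6–8: 6.2+5.8+0.8 = 12.8
1–7–9–8: 2.9+1.1+5.8 = 9.8
The minimum is 9.8 m via 1–7–9–8.

9.8 m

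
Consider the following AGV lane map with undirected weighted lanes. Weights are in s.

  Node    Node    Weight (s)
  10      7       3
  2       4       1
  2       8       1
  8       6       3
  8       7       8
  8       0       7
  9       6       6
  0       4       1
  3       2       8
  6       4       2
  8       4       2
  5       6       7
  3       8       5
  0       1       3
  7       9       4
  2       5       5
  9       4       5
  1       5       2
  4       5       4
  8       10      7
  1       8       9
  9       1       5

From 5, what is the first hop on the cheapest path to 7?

1

Compare a few routes:
5 → 4 → 9 → 7: 4+5+4 = 13
5 → 1 → 9 → 7: 2+5+4 = 11
5 → 2 → 8 → 7: 5+1+8 = 14
The minimum is 11 s via 5 → 1 → 9 → 7.
So from 5 the first move is to 1.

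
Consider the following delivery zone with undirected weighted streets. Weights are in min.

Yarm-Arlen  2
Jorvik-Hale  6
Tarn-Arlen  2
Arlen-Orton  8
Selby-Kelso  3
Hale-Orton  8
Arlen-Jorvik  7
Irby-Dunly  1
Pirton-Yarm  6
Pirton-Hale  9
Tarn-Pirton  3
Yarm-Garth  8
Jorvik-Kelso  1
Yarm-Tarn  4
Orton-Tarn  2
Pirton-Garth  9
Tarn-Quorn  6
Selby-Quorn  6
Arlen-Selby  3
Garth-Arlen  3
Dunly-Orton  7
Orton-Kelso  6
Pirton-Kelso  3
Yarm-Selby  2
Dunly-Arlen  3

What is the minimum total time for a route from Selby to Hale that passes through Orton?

Shortest Selby→Orton: Selby → Arlen → Tarn → Orton = 7
Best Orton to Hale: Orton → Hale costing 8
Total via Orton: 7 + 8 = 15 min.

15 min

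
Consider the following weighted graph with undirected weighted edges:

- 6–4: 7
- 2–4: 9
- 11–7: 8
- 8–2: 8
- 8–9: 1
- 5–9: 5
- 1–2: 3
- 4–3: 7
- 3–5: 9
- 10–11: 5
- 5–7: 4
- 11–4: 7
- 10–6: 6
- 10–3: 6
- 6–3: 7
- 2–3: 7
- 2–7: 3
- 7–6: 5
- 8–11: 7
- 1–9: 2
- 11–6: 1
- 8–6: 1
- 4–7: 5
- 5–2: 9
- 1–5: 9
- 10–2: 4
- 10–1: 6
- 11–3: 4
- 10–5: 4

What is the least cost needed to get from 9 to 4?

9

Settle nodes by increasing distance from 9:
9: 0
8: 1  (via 9)
1: 2  (via 9)
6: 2  (via 8)
11: 3  (via 6)
2: 5  (via 1)
5: 5  (via 9)
3: 7  (via 11)
7: 7  (via 6)
10: 8  (via 1)
4: 9  (via 6)
Shortest route: 9 → 8 → 6 → 4 = 9.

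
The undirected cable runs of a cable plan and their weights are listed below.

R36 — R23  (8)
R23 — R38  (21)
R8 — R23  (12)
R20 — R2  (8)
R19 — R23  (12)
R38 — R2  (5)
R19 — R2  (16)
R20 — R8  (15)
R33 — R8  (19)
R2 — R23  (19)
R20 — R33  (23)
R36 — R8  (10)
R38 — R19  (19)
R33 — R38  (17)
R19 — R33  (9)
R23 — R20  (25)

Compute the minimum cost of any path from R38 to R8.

Enumerating some paths:
R38 - R23 - R8: 21+12 = 33
R38 - R2 - R23 - R8: 5+19+12 = 36
R38 - R2 - R20 - R8: 5+8+15 = 28
Cheapest is R38 - R2 - R20 - R8 at 28.

28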